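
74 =74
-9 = -9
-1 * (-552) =552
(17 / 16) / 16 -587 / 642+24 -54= -30.85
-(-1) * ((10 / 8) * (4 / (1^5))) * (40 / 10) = 20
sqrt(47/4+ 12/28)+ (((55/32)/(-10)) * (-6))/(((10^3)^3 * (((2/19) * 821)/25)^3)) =226347/9066703437824000+ sqrt(2387)/14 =3.49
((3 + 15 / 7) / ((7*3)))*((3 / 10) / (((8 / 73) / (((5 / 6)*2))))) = 219 / 196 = 1.12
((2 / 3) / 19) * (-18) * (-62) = 744 / 19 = 39.16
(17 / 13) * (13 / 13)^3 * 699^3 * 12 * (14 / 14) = 69672548196 / 13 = 5359426784.31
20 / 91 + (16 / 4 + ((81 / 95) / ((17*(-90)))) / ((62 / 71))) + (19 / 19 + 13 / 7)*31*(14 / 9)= 116446661459 / 820064700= 142.00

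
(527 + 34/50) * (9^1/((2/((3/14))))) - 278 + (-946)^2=156650696/175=895146.83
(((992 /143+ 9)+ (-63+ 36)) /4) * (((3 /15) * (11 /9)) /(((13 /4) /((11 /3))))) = -17402 /22815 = -0.76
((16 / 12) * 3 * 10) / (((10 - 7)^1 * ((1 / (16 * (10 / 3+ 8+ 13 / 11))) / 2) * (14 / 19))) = 717440 / 99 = 7246.87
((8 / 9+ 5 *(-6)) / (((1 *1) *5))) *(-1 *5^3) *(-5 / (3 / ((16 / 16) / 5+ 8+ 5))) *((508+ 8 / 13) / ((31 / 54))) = -5716735200 / 403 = -14185447.15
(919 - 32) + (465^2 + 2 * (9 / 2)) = 217121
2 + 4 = 6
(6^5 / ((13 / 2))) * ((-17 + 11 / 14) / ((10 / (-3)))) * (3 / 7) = 7943184 / 3185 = 2493.94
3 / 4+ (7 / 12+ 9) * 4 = 469 / 12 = 39.08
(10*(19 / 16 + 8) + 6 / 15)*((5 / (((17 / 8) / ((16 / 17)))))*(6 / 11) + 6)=42287787 / 63580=665.11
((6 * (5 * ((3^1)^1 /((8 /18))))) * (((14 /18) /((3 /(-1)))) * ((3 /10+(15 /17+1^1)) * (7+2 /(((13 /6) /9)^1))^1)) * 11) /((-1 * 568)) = 17054499 /502112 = 33.97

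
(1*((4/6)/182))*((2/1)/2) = 0.00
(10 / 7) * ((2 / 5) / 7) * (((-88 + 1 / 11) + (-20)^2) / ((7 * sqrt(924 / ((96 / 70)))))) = 27464 * sqrt(55) / 1452605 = 0.14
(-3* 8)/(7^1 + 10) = -24/17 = -1.41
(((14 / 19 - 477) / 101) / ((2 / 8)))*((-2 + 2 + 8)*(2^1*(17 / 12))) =-2461328 / 5757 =-427.54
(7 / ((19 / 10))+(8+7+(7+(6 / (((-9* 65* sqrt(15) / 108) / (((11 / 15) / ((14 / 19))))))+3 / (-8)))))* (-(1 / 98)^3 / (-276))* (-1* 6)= -3847 / 6580814464+209* sqrt(15) / 123119678500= -0.00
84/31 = 2.71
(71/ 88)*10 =355/ 44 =8.07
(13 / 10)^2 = 169 / 100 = 1.69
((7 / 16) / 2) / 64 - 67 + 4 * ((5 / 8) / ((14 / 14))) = -132089 / 2048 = -64.50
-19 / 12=-1.58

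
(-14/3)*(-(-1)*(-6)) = 28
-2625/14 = -375/2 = -187.50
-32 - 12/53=-1708/53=-32.23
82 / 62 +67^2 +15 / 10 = 278493 / 62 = 4491.82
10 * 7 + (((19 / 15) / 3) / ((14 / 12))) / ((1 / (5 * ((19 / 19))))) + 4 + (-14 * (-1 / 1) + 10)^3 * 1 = 291896 / 21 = 13899.81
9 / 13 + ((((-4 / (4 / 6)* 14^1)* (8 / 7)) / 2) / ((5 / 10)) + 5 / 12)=-14803 / 156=-94.89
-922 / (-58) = 15.90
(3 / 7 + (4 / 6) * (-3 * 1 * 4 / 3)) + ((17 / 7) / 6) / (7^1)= -641 / 294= -2.18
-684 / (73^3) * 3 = -2052 / 389017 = -0.01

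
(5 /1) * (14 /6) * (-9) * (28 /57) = -51.58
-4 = -4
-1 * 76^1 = -76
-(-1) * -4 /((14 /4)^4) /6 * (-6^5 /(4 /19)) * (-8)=-3151872 /2401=-1312.73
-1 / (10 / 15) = -3 / 2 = -1.50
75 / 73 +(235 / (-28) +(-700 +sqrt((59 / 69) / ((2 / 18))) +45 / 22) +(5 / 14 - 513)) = -27384677 / 22484 +sqrt(4071) / 23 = -1215.19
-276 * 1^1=-276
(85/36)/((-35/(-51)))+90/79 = 30391/6636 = 4.58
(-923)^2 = 851929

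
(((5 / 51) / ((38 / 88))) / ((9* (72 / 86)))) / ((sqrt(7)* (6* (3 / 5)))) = 11825* sqrt(7) / 9889614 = 0.00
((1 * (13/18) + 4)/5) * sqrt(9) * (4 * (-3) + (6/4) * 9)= 17/4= 4.25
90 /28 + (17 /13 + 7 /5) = 5.92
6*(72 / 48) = 9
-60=-60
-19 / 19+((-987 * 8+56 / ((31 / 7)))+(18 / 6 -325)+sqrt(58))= -254397 / 31+sqrt(58)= -8198.74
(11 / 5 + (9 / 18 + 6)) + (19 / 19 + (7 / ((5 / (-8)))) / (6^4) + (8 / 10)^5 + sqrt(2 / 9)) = sqrt(2) / 3 + 2536069 / 253125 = 10.49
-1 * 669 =-669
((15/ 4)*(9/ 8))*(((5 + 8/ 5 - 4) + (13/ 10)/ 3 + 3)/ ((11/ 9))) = 14661/ 704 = 20.83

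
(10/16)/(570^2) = 1/519840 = 0.00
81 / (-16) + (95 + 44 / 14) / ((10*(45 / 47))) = 43579 / 8400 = 5.19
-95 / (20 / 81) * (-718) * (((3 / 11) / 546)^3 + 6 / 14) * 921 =1749879457647538293 / 16048048016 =109040018.82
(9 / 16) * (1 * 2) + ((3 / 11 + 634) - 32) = 53099 / 88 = 603.40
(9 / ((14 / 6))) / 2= 1.93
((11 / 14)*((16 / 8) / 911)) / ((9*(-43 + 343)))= 11 / 17217900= 0.00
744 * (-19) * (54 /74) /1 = -381672 /37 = -10315.46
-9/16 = -0.56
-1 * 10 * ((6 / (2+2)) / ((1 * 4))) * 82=-615 / 2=-307.50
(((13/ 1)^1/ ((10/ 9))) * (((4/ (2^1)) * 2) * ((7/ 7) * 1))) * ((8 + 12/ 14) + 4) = 4212/ 7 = 601.71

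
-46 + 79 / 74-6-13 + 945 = 65199 / 74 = 881.07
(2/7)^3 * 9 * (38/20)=684/1715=0.40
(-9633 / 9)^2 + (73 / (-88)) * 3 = 907323877 / 792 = 1145610.96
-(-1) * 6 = 6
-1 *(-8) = 8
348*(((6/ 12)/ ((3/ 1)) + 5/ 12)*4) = 812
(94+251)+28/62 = 10709/31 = 345.45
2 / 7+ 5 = 37 / 7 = 5.29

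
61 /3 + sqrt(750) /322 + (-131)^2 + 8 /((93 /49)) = 5* sqrt(30) /322 + 532752 /31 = 17185.63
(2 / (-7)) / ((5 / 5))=-2 / 7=-0.29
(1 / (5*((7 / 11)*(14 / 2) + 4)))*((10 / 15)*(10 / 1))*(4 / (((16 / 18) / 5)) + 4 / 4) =1034 / 279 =3.71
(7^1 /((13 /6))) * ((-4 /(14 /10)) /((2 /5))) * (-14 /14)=300 /13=23.08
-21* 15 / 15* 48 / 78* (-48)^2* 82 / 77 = -4534272 / 143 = -31708.20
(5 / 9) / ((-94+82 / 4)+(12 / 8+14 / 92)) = -46 / 5949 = -0.01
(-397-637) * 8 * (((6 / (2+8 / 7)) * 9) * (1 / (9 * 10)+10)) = -7114296 / 5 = -1422859.20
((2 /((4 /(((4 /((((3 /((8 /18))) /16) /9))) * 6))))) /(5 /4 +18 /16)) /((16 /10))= 1280 /19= 67.37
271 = 271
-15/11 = -1.36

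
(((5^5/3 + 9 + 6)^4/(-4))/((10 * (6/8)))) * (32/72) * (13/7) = -525098034292000/15309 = -34299956515.25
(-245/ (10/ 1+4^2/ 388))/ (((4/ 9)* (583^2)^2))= -213885/ 450083577922616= -0.00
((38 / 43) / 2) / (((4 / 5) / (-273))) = -25935 / 172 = -150.78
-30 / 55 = -6 / 11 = -0.55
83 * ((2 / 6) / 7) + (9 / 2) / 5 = 1019 / 210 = 4.85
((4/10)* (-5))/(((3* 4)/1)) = -1/6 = -0.17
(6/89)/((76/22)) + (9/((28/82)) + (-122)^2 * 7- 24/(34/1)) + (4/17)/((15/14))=104213.89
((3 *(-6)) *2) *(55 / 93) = -660 / 31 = -21.29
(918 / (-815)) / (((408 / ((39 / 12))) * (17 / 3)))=-351 / 221680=-0.00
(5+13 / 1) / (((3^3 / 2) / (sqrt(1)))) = 4 / 3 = 1.33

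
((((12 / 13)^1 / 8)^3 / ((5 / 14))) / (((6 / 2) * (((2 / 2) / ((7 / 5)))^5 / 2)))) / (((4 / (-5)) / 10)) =-1058841 / 5492500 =-0.19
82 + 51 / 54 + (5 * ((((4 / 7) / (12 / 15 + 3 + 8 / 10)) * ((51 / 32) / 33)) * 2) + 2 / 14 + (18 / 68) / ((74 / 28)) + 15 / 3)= 3538945679 / 40102524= 88.25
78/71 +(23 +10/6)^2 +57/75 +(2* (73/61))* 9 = 615716201/974475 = 631.84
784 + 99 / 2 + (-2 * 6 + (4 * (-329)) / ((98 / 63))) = -49 / 2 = -24.50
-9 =-9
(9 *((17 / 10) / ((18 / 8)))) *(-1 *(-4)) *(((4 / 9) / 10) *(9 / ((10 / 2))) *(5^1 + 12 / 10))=8432 / 625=13.49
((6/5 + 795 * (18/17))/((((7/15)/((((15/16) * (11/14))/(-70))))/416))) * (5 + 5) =-65868660/833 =-79074.02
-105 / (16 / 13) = -1365 / 16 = -85.31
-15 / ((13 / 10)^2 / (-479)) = 718500 / 169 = 4251.48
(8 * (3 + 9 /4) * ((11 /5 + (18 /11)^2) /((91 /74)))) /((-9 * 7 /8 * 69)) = -268768 /876645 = -0.31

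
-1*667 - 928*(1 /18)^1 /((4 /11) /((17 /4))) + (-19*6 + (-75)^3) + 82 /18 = -423254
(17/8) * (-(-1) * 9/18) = 17/16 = 1.06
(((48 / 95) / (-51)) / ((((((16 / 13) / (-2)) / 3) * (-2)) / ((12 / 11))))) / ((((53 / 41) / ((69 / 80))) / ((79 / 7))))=-26148447 / 131816300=-0.20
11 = 11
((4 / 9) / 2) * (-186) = -124 / 3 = -41.33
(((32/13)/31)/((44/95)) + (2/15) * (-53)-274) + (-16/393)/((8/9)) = -2447233738/8710845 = -280.94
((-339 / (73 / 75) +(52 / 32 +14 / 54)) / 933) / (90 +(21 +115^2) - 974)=-5462089 / 181864106928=-0.00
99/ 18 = 11/ 2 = 5.50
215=215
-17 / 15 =-1.13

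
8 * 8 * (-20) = -1280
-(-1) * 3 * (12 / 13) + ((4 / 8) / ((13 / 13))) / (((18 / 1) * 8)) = 2.77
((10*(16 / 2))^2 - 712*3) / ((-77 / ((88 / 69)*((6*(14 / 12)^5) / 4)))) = -1279733 / 5589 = -228.97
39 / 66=13 / 22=0.59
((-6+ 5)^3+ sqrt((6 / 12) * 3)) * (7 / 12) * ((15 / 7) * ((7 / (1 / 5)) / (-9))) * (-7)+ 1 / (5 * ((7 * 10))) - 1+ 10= -157657 / 6300+ 1225 * sqrt(6) / 72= 16.65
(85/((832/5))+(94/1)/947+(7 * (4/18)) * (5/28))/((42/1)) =6295907/297827712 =0.02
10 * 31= 310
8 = 8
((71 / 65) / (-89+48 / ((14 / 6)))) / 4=-497 / 124540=-0.00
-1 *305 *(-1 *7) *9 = 19215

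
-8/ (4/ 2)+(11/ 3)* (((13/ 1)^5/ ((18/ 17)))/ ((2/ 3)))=69431647/ 36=1928656.86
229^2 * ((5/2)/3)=262205/6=43700.83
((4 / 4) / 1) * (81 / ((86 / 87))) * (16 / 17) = 56376 / 731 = 77.12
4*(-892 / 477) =-3568 / 477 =-7.48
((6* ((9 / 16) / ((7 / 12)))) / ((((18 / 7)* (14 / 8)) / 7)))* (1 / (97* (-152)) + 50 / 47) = 9.57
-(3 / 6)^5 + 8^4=131071 / 32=4095.97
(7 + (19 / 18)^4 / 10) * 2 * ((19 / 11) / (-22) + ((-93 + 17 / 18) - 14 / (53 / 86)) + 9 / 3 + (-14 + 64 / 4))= -47416625608993 / 30294498960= -1565.19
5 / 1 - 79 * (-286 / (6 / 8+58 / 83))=15600.03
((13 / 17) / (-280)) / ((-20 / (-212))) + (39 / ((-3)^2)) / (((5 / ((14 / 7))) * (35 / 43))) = 149981 / 71400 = 2.10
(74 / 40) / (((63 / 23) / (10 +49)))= 50209 / 1260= 39.85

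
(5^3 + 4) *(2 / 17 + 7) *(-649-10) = -10286331 / 17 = -605078.29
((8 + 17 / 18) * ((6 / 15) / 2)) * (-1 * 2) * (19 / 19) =-161 / 45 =-3.58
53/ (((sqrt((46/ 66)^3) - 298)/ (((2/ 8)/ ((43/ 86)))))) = -283794489/ 3191337181 - 40227 *sqrt(759)/ 6382674362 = -0.09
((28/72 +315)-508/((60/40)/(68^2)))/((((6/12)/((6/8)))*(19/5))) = -140911135/228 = -618031.29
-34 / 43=-0.79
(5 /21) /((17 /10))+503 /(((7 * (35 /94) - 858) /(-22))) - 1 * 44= -30.92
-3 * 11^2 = -363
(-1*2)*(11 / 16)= -11 / 8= -1.38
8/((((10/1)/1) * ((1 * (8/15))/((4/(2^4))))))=3/8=0.38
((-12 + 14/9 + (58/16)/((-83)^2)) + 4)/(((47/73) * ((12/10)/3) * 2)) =-24821825/1984032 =-12.51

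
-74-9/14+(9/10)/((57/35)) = -9854/133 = -74.09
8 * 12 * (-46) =-4416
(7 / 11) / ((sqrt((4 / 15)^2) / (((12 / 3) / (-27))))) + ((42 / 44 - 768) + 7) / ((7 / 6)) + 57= -594.82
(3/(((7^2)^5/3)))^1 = 0.00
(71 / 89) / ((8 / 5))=355 / 712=0.50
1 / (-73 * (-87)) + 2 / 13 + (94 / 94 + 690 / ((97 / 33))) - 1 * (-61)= 2377726747 / 8008611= 296.90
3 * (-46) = -138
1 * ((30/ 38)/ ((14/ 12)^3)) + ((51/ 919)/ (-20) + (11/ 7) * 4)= 812137153/ 119782460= 6.78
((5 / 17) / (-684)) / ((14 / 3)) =-5 / 54264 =-0.00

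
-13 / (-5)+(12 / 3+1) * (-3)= -62 / 5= -12.40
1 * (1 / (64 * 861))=1 / 55104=0.00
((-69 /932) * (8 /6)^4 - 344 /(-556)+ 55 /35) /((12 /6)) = 11973865 /12242286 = 0.98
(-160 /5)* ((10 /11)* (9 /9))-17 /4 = -1467 /44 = -33.34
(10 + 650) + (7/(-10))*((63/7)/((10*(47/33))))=3099921/4700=659.56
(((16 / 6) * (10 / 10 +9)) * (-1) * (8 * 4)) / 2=-1280 / 3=-426.67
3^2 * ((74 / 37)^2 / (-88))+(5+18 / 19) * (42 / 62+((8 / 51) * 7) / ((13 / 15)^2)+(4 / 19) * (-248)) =-210929063021 / 707338346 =-298.20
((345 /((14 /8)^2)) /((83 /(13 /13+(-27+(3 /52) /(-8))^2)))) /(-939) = -14535802315 /13768454336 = -1.06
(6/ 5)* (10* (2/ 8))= 3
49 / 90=0.54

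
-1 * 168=-168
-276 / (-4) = 69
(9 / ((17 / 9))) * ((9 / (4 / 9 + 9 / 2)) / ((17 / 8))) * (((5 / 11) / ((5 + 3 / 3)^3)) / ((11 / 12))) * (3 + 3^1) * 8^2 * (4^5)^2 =3772640.63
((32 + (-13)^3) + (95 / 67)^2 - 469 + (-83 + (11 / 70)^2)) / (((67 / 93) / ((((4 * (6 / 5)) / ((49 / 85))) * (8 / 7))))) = -4531928002896528 / 126373093525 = -35861.49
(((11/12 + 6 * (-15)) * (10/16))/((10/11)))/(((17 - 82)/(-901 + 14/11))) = -3526631/4160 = -847.75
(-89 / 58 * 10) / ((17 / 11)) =-4895 / 493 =-9.93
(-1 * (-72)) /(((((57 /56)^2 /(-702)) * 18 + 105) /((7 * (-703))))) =-4814863872 /1426519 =-3375.25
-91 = -91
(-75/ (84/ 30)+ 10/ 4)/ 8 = -85/ 28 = -3.04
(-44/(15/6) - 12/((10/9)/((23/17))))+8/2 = -28.21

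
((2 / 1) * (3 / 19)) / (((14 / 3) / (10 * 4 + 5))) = 405 / 133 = 3.05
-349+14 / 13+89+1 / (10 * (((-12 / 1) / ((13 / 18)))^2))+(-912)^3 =-758550786.92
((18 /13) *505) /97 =9090 /1261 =7.21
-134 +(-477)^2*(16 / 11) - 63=3638297 / 11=330754.27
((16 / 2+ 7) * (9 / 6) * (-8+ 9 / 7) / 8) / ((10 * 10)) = -423 / 2240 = -0.19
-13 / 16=-0.81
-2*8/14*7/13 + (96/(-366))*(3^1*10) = -6728/793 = -8.48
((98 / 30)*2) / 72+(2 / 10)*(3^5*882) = 23147257 / 540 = 42865.29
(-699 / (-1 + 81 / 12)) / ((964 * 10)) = -699 / 55430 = -0.01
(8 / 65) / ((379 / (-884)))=-544 / 1895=-0.29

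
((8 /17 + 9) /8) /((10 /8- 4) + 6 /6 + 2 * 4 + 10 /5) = 161 /1122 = 0.14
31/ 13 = 2.38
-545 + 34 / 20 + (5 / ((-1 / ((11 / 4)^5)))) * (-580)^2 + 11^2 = -264539271.91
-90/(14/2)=-90/7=-12.86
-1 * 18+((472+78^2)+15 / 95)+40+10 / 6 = 6579.82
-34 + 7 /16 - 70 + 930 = 13223 /16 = 826.44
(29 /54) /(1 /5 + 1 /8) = 1.65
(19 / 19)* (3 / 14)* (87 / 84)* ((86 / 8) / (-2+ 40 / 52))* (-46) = 1118559 / 12544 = 89.17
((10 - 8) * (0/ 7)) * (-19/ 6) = 0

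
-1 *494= -494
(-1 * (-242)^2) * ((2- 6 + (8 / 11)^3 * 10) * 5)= 44880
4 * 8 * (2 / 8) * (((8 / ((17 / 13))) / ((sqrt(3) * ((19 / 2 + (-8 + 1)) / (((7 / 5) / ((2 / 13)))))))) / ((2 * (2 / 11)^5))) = 258820.46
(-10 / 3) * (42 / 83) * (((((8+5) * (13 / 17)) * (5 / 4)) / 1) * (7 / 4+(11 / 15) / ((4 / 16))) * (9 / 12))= -1662115 / 22576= -73.62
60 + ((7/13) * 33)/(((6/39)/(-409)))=-94359/2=-47179.50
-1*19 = -19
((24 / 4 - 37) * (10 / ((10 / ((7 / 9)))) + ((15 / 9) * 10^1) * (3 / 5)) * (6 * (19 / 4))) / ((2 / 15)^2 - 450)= 138225 / 6532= 21.16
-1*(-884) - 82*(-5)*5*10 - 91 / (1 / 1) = 21293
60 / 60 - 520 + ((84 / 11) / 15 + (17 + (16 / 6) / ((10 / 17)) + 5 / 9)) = -245719 / 495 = -496.40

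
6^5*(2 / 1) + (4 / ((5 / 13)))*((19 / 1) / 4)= 78007 / 5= 15601.40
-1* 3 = -3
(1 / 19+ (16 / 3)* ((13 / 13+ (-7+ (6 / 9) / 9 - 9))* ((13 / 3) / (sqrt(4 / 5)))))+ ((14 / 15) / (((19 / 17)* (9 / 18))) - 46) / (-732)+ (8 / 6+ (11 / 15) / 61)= 152141 / 104310 - 41912* sqrt(5) / 243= -384.21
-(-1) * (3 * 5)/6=5/2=2.50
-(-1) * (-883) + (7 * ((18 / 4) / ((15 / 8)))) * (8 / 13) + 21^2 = -28058 / 65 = -431.66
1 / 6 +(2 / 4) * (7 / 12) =0.46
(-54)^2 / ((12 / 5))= 1215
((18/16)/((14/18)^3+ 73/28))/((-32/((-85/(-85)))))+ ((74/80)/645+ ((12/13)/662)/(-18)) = -561644747177/55793792683200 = -0.01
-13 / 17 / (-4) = 13 / 68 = 0.19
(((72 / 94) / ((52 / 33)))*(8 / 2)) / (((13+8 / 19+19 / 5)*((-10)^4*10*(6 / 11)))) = 20691 / 9995960000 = 0.00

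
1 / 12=0.08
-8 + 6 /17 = -130 /17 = -7.65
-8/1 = -8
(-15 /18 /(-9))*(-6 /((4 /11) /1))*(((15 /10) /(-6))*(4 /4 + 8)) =55 /16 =3.44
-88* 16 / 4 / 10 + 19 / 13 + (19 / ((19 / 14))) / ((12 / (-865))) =-406733 / 390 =-1042.91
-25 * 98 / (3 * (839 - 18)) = -2450 / 2463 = -0.99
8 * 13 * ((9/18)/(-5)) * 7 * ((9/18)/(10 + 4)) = -13/5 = -2.60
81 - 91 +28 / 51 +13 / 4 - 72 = -15953 / 204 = -78.20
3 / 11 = 0.27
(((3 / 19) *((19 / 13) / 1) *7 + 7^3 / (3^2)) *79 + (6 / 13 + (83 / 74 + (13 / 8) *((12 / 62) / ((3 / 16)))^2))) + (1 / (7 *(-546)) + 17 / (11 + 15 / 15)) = 3143.12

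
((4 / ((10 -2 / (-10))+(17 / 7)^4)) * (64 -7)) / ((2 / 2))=36015 / 7106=5.07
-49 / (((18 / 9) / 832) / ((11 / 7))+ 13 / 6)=-672672 / 29765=-22.60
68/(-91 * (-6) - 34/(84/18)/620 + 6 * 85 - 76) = 295120/4253149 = 0.07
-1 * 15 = -15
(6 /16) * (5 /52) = 15 /416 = 0.04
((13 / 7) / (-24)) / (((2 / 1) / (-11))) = 143 / 336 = 0.43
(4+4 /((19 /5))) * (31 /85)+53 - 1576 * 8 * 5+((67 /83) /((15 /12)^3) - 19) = -211133421526 /3351125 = -63003.74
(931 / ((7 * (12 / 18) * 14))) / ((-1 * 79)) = -57 / 316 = -0.18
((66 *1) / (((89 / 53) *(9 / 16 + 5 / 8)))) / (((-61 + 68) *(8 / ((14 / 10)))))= 6996 / 8455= 0.83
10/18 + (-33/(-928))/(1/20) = 2645/2088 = 1.27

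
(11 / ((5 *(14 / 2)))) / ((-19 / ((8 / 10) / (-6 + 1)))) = 44 / 16625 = 0.00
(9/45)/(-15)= -1/75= -0.01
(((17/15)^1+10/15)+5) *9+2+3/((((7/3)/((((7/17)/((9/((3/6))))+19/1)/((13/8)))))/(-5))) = -93248/7735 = -12.06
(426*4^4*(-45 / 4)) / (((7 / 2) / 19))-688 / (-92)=-1072291916 / 161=-6660198.24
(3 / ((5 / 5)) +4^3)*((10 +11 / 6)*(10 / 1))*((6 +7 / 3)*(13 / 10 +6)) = 8681525 / 18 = 482306.94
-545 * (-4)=2180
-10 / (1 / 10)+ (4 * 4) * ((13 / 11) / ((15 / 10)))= -2884 / 33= -87.39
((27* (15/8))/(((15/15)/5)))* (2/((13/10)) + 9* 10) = 1204875/52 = 23170.67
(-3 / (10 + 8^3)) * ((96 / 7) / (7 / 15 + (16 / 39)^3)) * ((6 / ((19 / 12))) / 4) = -85419360 / 612842587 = -0.14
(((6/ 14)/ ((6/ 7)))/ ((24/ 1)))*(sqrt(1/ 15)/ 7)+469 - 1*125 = sqrt(15)/ 5040+344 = 344.00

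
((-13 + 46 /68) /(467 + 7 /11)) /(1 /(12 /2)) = -13827 /87448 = -0.16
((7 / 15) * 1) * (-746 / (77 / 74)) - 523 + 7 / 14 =-857.07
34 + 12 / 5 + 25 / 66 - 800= -251863 / 330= -763.22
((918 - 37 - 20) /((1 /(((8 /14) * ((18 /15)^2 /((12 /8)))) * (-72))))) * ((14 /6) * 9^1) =-17853696 /25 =-714147.84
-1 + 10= 9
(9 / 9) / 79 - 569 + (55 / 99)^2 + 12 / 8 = -7258753 / 12798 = -567.18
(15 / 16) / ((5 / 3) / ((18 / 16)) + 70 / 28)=81 / 344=0.24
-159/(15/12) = -636/5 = -127.20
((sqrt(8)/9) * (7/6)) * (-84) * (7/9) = -1372 * sqrt(2)/81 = -23.95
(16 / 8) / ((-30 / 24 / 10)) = -16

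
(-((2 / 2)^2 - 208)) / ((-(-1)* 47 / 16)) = 3312 / 47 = 70.47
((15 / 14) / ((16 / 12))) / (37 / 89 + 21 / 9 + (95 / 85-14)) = -40851 / 515144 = -0.08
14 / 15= 0.93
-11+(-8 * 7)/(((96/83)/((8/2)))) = -204.67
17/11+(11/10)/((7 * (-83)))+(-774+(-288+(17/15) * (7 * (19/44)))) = -81065797/76692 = -1057.03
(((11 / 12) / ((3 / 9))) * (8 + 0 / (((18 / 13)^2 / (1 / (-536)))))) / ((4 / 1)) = 11 / 2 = 5.50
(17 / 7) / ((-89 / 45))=-765 / 623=-1.23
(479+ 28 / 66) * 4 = 63284 / 33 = 1917.70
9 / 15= 3 / 5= 0.60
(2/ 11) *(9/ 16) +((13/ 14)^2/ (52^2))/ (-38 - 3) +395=558807357/ 1414336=395.10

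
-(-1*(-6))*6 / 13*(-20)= 55.38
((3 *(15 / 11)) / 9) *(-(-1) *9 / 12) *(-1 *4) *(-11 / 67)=15 / 67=0.22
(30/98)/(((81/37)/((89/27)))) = 16465/35721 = 0.46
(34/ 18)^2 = 289/ 81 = 3.57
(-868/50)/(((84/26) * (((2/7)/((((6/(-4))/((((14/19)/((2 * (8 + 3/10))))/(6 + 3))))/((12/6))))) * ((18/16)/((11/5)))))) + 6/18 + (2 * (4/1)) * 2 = 21033773/3750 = 5609.01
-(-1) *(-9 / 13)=-0.69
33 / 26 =1.27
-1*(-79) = 79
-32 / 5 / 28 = -8 / 35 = -0.23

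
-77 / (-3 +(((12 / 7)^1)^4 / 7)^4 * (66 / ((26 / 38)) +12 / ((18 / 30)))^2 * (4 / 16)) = -0.01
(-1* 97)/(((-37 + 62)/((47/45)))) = -4559/1125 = -4.05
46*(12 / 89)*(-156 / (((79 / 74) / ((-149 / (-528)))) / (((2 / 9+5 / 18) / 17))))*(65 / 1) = -642870930 / 1314797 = -488.95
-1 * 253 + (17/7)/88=-155831/616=-252.97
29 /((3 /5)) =145 /3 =48.33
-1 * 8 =-8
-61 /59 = -1.03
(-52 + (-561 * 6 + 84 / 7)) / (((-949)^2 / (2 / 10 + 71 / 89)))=-116328 / 30828265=-0.00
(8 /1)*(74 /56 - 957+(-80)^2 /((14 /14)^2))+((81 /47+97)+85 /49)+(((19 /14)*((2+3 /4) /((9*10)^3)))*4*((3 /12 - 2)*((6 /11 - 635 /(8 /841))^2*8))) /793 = 39406834790759533267 /937275603264000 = 42044.02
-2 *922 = -1844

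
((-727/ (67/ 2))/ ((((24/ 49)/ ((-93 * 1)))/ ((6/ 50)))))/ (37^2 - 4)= 157759/ 435500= 0.36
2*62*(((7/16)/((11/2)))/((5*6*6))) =217/3960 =0.05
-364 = -364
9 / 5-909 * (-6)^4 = -5890311 / 5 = -1178062.20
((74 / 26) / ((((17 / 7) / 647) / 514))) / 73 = 86132522 / 16133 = 5338.90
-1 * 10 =-10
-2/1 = -2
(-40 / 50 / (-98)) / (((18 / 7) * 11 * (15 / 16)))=16 / 51975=0.00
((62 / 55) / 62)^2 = 1 / 3025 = 0.00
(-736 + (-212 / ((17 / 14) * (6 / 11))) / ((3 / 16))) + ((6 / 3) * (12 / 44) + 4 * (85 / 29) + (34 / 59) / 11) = -6999656696 / 2879613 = -2430.76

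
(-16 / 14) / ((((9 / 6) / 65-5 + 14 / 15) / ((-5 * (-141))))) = 2199600 / 11039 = 199.26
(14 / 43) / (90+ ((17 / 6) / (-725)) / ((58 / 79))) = 0.00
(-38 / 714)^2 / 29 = 361 / 3696021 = 0.00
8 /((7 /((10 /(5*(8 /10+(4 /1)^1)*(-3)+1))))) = -80 /497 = -0.16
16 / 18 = 8 / 9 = 0.89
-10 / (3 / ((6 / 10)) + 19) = -5 / 12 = -0.42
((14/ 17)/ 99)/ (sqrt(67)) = 14 * sqrt(67)/ 112761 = 0.00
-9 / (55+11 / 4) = -12 / 77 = -0.16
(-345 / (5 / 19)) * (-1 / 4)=1311 / 4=327.75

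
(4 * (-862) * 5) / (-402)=8620 / 201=42.89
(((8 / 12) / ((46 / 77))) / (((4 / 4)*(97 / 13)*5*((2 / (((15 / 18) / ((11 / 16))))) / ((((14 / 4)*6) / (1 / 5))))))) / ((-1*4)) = -3185 / 6693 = -0.48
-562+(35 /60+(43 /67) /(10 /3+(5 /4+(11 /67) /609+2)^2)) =-57997049731787 /103313321796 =-561.37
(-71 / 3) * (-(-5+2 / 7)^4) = 28066797 / 2401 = 11689.63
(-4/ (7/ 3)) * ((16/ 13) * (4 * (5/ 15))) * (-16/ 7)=4096/ 637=6.43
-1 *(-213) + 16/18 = 213.89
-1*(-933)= 933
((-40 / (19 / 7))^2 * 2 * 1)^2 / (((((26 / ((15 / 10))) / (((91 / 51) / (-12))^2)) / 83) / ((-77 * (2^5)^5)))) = -52477155249005527040000 / 1016894763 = -51605296003481.85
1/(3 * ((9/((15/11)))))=0.05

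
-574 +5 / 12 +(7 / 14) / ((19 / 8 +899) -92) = -44567377 / 77700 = -573.58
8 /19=0.42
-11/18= -0.61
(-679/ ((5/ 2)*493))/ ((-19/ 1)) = 1358/ 46835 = 0.03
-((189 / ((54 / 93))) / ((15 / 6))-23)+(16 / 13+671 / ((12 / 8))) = 66566 / 195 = 341.36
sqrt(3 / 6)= 0.71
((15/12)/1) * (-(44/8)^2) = -37.81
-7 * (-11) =77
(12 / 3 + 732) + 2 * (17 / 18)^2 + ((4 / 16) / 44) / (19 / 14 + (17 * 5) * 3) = 18874278803 / 25582392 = 737.78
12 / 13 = 0.92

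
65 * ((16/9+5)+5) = 6890/9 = 765.56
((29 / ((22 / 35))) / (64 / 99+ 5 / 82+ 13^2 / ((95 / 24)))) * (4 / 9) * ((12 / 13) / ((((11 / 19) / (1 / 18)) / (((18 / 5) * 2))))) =1442209440 / 4786523599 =0.30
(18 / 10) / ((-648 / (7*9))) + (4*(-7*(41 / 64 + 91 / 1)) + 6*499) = 34231 / 80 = 427.89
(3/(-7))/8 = -3/56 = -0.05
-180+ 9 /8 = -1431 /8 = -178.88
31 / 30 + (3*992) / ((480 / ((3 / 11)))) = 899 / 330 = 2.72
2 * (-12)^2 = 288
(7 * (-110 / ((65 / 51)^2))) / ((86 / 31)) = -6208587 / 36335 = -170.87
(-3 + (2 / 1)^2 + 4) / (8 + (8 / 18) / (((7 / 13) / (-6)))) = 105 / 64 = 1.64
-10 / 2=-5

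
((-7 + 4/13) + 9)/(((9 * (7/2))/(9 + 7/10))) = 194/273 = 0.71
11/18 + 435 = 7841/18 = 435.61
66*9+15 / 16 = 594.94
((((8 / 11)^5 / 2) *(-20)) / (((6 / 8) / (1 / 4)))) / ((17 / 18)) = -0.72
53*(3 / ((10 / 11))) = 1749 / 10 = 174.90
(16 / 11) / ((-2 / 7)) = -56 / 11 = -5.09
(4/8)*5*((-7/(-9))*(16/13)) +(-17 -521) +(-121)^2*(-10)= -17192636/117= -146945.61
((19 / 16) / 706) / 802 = 19 / 9059392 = 0.00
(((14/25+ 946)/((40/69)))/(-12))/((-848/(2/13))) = 34017/1378000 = 0.02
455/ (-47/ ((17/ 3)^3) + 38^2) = 2235415/ 7093103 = 0.32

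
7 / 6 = 1.17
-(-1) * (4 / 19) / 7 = 4 / 133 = 0.03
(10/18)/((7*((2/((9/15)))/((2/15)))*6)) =1/1890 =0.00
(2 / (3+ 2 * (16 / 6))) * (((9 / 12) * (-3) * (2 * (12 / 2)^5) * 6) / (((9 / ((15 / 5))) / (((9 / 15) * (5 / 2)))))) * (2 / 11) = -1259712 / 275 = -4580.77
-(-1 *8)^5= 32768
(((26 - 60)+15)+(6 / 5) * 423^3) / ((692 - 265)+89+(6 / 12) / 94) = 85374880916 / 485045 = 176014.35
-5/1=-5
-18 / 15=-6 / 5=-1.20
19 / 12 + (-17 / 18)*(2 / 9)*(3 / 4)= 77 / 54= 1.43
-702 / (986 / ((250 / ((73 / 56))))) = -4914000 / 35989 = -136.54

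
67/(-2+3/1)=67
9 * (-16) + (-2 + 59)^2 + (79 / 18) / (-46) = 2570861 / 828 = 3104.90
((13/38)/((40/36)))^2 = 13689/144400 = 0.09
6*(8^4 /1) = 24576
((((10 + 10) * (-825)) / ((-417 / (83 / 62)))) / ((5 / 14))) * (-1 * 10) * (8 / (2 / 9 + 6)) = -8217000 / 4309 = -1906.94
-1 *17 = -17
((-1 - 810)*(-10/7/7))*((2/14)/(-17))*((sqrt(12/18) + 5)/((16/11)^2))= -2453275/746368 - 490655*sqrt(6)/2239104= -3.82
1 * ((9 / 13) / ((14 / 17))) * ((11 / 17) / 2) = 0.27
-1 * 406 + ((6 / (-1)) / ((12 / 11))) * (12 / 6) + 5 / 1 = -412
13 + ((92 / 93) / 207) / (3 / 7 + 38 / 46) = 1099303 / 84537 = 13.00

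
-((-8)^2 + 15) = -79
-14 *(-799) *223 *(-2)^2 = 9977912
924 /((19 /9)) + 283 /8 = 71905 /152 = 473.06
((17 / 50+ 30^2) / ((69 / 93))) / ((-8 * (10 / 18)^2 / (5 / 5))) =-113037687 / 230000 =-491.47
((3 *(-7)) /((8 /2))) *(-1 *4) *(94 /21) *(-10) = -940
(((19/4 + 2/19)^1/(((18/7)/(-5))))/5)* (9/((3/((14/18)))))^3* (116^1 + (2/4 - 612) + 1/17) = 552746215/46512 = 11883.95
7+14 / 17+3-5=99 / 17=5.82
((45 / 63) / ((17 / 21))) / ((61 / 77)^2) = 88935 / 63257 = 1.41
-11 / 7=-1.57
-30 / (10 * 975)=-1 / 325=-0.00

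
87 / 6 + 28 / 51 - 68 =-5401 / 102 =-52.95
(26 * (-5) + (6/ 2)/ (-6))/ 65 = -261/ 130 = -2.01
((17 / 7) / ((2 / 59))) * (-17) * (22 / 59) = -3179 / 7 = -454.14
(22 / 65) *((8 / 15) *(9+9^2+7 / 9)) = 143792 / 8775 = 16.39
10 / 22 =5 / 11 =0.45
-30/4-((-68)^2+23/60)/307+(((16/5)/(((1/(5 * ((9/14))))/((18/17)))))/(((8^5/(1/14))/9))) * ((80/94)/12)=-8331086661181/369234647040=-22.56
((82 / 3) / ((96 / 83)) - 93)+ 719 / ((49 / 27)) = 2306011 / 7056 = 326.82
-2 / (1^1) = -2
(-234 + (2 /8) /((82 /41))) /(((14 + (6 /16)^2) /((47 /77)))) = -703496 /69685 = -10.10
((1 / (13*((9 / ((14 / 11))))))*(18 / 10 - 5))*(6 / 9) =-448 / 19305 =-0.02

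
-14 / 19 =-0.74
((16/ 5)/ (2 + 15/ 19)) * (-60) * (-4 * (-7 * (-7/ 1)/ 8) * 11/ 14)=70224/ 53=1324.98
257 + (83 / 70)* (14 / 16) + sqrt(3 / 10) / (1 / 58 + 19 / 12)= 174* sqrt(30) / 2785 + 20643 / 80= 258.38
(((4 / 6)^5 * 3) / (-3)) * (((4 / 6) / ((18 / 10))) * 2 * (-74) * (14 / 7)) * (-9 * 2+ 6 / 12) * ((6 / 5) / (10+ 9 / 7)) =-4641280 / 172773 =-26.86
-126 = -126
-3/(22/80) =-120/11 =-10.91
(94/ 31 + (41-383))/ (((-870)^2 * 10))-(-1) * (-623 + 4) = -619.00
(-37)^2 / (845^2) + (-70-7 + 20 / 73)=-76.72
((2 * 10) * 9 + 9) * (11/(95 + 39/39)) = 693/32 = 21.66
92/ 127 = 0.72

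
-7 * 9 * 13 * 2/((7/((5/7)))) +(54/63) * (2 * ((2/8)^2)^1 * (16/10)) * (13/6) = -5837/35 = -166.77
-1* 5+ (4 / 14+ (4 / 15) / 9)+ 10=5023 / 945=5.32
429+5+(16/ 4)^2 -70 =380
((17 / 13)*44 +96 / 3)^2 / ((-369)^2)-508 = -507.94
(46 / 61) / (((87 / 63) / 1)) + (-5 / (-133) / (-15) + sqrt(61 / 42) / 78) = sqrt(2562) / 3276 + 383665 / 705831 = 0.56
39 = 39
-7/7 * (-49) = 49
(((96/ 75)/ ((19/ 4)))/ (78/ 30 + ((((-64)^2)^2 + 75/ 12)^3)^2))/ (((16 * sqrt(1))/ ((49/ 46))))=802816/ 997933817292999679040542927990350677887695806255805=0.00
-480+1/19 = -9119/19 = -479.95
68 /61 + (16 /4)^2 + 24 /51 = 18236 /1037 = 17.59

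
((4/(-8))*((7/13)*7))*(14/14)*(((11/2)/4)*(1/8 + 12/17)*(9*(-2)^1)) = 548163/14144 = 38.76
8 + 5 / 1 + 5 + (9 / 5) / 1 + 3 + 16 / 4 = 134 / 5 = 26.80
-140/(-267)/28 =5/267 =0.02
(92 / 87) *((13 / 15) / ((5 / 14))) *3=16744 / 2175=7.70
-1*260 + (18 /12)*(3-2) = -517 /2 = -258.50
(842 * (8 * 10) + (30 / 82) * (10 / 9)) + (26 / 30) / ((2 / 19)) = 82863427 / 1230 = 67368.64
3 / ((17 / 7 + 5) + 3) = 21 / 73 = 0.29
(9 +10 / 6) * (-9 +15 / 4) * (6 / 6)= -56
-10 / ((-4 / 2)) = 5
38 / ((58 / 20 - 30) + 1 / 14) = -665 / 473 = -1.41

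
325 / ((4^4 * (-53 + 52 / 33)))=-10725 / 434432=-0.02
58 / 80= 29 / 40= 0.72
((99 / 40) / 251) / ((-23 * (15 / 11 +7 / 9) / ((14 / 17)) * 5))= -68607 / 2080589200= -0.00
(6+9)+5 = 20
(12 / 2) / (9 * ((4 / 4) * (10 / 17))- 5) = 102 / 5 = 20.40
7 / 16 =0.44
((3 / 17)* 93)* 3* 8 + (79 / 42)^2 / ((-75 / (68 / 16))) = 3541719551 / 8996400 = 393.68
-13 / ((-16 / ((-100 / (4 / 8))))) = -325 / 2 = -162.50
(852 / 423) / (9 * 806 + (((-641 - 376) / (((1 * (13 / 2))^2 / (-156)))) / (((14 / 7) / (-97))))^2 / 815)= 0.00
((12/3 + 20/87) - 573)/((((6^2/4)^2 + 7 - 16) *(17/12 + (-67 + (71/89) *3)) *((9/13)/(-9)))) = -8178833/5032602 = -1.63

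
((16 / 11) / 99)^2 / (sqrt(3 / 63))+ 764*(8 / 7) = 256*sqrt(21) / 1185921+ 6112 / 7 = 873.14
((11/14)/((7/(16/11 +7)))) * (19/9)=589/294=2.00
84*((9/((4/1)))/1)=189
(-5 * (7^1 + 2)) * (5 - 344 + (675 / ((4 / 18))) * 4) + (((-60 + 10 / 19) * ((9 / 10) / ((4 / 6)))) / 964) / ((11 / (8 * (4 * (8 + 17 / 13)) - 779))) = -2784151568115 / 5238376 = -531491.36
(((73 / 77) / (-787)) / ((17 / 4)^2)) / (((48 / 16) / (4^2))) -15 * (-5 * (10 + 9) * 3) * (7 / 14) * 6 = 12825.00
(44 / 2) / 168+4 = 347 / 84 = 4.13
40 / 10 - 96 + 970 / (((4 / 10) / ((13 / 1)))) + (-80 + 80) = 31433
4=4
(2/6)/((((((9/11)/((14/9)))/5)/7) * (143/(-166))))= -81340/3159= -25.75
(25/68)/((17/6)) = 75/578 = 0.13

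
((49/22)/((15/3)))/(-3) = -49/330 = -0.15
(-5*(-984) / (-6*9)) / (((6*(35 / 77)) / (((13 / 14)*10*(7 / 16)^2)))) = -205205 / 3456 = -59.38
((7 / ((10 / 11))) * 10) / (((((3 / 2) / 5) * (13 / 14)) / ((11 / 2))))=59290 / 39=1520.26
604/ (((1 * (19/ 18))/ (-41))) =-445752/ 19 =-23460.63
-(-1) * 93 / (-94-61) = -3 / 5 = -0.60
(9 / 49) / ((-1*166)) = -9 / 8134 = -0.00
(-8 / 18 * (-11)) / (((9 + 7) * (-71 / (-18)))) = 11 / 142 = 0.08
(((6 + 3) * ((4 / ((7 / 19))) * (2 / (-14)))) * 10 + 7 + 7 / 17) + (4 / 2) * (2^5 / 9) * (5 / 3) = -2706302 / 22491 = -120.33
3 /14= 0.21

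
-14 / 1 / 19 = -14 / 19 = -0.74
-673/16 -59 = -1617/16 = -101.06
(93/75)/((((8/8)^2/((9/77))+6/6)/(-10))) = -279/215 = -1.30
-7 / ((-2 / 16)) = 56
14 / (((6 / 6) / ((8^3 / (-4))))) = -1792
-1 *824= -824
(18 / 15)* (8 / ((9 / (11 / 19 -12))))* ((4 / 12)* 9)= -3472 / 95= -36.55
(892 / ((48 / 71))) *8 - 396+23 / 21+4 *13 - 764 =66139 / 7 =9448.43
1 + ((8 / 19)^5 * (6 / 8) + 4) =12405071 / 2476099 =5.01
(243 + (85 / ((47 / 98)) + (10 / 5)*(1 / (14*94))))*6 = 829545 / 329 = 2521.41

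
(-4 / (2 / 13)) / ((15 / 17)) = -442 / 15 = -29.47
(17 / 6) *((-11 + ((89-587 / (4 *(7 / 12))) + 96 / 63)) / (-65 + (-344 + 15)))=61421 / 49644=1.24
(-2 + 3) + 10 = 11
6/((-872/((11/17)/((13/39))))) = -99/7412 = -0.01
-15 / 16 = -0.94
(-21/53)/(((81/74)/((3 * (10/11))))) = -5180/5247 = -0.99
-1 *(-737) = 737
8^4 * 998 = 4087808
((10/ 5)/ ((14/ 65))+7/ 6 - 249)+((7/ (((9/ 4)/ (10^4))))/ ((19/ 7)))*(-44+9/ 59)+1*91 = -71008120511/ 141246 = -502726.59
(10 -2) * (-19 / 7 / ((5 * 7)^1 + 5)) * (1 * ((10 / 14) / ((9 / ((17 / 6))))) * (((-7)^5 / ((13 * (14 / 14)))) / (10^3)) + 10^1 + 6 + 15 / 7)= -333356539 / 34398000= -9.69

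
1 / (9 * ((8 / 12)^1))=1 / 6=0.17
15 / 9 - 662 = -1981 / 3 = -660.33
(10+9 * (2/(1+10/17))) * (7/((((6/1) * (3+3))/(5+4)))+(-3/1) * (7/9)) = -112/9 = -12.44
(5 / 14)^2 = 25 / 196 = 0.13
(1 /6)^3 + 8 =1729 /216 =8.00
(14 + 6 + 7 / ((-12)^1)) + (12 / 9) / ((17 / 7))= 4073 / 204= 19.97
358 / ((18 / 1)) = 19.89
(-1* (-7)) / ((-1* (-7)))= 1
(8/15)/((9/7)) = 56/135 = 0.41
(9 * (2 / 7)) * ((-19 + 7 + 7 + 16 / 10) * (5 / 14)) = -153 / 49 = -3.12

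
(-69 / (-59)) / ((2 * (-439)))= -69 / 51802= -0.00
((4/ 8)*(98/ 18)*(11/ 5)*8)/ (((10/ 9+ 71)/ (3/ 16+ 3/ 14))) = 63/ 236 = 0.27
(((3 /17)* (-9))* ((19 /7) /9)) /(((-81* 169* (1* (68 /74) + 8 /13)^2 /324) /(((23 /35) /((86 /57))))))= 0.00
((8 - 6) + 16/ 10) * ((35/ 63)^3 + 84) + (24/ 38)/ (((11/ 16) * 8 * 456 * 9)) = 487329107/ 1608255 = 303.02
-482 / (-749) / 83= 482 / 62167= 0.01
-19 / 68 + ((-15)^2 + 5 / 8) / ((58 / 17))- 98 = -253583 / 7888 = -32.15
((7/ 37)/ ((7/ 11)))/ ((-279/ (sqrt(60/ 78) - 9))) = 11/ 1147 - 11 * sqrt(130)/ 134199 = 0.01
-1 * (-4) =4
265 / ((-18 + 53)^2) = 53 / 245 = 0.22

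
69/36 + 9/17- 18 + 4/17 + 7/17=-3041/204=-14.91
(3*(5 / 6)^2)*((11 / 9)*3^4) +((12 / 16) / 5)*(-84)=193.65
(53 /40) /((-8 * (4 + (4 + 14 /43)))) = -2279 /114560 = -0.02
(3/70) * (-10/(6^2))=-1/84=-0.01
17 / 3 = 5.67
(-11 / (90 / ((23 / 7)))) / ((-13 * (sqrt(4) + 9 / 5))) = 253 / 31122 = 0.01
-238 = -238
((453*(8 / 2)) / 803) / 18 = 302 / 2409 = 0.13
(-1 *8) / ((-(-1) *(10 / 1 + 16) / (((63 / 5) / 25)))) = -252 / 1625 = -0.16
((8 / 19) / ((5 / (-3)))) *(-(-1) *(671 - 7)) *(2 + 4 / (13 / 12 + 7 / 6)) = -180608 / 285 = -633.71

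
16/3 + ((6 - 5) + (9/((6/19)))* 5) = 148.83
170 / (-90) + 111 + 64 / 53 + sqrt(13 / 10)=sqrt(130) / 10 + 52622 / 477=111.46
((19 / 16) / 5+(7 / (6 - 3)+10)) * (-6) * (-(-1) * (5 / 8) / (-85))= 3017 / 5440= 0.55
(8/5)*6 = 48/5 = 9.60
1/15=0.07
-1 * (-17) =17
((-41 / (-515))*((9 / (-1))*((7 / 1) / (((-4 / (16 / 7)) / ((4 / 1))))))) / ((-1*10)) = -2952 / 2575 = -1.15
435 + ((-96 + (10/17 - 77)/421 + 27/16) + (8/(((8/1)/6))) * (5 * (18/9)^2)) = 52733463/114512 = 460.51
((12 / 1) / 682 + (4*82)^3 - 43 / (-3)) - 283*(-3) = 36100048904 / 1023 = 35288415.35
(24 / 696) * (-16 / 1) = -0.55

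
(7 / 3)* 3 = 7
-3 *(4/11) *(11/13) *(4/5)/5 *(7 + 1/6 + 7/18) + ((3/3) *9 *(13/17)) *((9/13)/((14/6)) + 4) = 194209/6825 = 28.46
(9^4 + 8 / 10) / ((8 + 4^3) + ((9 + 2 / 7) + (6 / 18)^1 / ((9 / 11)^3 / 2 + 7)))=13340894007 / 165356375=80.68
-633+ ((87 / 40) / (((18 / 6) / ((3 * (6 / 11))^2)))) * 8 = -373569 / 605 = -617.47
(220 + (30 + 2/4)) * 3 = 1503/2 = 751.50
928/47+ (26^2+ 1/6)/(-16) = -101591/4512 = -22.52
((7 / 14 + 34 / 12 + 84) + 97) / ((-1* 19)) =-553 / 57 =-9.70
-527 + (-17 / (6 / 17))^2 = 64549 / 36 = 1793.03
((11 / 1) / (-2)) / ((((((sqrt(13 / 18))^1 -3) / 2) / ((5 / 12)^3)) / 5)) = 6875 * sqrt(26) / 85824 +6875 / 4768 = 1.85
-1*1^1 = -1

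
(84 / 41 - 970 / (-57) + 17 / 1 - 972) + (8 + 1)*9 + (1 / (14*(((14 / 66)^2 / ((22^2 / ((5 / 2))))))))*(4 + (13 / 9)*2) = 5059036516 / 4007955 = 1262.25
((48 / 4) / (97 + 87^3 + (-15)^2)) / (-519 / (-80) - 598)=-192 / 6235251565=-0.00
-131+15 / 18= -781 / 6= -130.17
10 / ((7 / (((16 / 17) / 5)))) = 32 / 119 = 0.27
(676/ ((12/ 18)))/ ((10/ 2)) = 1014/ 5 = 202.80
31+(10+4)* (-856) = -11953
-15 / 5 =-3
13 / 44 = 0.30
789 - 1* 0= 789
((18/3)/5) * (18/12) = 1.80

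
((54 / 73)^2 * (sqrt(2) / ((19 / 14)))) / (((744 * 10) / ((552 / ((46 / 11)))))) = 112266 * sqrt(2) / 15693905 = 0.01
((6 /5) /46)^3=27 /1520875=0.00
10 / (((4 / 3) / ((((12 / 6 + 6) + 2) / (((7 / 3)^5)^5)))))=63546645708225 / 1341068619663964900807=0.00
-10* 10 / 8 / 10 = -5 / 4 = -1.25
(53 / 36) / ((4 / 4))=53 / 36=1.47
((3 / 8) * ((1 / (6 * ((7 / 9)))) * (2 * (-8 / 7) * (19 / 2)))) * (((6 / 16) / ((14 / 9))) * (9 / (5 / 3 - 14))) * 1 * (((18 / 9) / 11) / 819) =13851 / 203259056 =0.00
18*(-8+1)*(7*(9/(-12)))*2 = 1323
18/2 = 9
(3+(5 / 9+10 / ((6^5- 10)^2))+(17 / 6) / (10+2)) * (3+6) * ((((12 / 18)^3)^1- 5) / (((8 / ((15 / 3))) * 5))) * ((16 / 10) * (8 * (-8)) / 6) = 697011437572 / 2035488015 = 342.43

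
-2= -2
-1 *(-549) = 549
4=4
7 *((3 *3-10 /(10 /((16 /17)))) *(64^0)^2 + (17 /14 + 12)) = 5063 /34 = 148.91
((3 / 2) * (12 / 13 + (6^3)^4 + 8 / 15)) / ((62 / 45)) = 955063250559 / 403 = 2369883996.42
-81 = -81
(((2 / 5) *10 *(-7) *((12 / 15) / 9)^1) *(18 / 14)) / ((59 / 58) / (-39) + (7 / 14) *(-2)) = 36192 / 11605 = 3.12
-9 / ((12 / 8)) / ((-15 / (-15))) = -6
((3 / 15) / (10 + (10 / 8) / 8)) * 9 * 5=288 / 325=0.89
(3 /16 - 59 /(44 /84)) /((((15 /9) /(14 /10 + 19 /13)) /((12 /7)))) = -16565067 /50050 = -330.97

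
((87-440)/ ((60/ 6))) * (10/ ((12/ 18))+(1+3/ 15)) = -571.86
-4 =-4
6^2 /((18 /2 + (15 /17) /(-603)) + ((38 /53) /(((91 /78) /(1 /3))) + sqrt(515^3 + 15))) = -53246127997440 /21951249313836275561 + 28927458681282* sqrt(136590890) /109756246569181377805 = 0.00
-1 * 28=-28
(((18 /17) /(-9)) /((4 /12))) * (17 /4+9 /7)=-465 /238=-1.95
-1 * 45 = -45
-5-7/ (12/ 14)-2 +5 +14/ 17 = -953/ 102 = -9.34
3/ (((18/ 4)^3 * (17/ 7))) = 56/ 4131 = 0.01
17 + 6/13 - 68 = -657/13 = -50.54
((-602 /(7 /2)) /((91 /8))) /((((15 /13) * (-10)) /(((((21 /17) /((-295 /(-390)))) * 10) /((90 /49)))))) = 876512 /75225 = 11.65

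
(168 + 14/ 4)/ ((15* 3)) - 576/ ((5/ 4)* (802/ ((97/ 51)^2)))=18071591/ 10430010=1.73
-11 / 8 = -1.38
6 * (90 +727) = 4902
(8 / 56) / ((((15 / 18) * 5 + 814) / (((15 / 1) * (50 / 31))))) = 0.00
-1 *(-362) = 362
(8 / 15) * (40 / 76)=16 / 57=0.28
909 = 909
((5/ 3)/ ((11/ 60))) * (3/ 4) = 75/ 11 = 6.82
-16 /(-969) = 0.02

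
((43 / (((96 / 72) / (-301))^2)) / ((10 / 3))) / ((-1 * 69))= -9527.88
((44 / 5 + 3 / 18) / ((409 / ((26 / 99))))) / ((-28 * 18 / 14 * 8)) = -3497 / 174921120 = -0.00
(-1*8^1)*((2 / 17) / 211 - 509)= 14606248 / 3587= 4072.00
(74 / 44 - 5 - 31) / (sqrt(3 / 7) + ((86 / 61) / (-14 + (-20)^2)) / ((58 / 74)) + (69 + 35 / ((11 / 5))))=-115084273833435851 / 284737011019586152 + 193615408263629*sqrt(21) / 284737011019586152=-0.40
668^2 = 446224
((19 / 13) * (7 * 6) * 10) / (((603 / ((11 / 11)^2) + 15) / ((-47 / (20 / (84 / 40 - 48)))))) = 2869209 / 26780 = 107.14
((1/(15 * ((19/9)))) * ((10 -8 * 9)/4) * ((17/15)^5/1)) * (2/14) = -44015567/336656250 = -0.13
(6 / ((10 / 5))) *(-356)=-1068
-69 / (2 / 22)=-759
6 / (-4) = -3 / 2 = -1.50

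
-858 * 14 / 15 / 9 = -4004 / 45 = -88.98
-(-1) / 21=0.05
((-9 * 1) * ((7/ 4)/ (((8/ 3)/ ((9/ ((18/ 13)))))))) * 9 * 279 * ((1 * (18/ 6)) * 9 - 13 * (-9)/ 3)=-203594391/ 32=-6362324.72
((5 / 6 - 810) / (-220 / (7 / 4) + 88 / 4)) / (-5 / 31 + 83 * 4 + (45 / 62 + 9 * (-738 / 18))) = -1053535 / 4920102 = -0.21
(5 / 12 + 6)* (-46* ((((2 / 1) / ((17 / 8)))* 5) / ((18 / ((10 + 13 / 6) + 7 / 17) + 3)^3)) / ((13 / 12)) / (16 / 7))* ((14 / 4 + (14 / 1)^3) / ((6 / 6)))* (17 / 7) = -4110514861591523 / 95542092945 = -43023.08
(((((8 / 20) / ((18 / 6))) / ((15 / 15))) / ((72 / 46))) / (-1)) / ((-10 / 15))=0.13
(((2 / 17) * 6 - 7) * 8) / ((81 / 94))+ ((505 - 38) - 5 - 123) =386339 / 1377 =280.57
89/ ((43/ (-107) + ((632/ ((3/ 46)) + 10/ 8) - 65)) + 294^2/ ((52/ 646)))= 1485588/ 18084573361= 0.00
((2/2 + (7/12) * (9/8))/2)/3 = 53/192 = 0.28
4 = 4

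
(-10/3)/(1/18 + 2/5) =-300/41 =-7.32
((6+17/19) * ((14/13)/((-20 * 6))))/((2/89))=-81613/29640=-2.75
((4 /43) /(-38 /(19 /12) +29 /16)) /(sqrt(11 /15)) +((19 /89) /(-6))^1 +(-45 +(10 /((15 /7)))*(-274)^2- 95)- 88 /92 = 4301324351 /12282- 64*sqrt(165) /167915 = 350213.67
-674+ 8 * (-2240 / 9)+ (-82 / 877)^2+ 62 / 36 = -36872692357 / 13844322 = -2663.38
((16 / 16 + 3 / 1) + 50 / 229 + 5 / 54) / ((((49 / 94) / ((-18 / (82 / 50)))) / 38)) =-3449.18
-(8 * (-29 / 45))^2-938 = -1953274 / 2025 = -964.58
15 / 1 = 15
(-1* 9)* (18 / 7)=-162 / 7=-23.14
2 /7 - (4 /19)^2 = 610 /2527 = 0.24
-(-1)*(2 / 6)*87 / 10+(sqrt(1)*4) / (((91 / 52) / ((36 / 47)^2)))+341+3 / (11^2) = 6460002547 / 18710230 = 345.27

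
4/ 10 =2/ 5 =0.40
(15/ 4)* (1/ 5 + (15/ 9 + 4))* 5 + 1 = 111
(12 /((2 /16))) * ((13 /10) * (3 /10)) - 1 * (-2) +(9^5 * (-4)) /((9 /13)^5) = -37128314 /25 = -1485132.56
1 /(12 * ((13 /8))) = 2 /39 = 0.05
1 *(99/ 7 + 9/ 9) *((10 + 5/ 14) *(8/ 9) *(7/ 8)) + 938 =66779/ 63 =1059.98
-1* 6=-6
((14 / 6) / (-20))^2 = 49 / 3600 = 0.01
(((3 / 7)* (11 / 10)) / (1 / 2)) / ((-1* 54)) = -11 / 630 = -0.02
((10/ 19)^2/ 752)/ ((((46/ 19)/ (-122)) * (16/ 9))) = -0.01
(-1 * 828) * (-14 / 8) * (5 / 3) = 2415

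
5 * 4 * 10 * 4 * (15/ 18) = 2000/ 3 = 666.67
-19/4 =-4.75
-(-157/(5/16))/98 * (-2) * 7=-2512/35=-71.77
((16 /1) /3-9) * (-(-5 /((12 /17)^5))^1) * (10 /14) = -390460675 /5225472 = -74.72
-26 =-26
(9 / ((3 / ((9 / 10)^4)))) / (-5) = -19683 / 50000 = -0.39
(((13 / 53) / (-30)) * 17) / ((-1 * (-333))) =-221 / 529470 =-0.00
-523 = -523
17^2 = 289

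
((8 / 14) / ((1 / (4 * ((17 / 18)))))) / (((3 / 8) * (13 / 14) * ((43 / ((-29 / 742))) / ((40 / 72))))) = -157760 / 50395527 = -0.00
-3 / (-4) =3 / 4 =0.75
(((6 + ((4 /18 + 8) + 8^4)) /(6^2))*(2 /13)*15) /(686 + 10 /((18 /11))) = 92480 /242931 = 0.38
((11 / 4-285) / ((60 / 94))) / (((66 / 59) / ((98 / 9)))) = -153405133 / 35640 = -4304.30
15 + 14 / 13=209 / 13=16.08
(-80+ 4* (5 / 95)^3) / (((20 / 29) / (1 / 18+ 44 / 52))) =-839398301 / 8025030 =-104.60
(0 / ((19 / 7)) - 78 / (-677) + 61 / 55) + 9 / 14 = 973333 / 521290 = 1.87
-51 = -51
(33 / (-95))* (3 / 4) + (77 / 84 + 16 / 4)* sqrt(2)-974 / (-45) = 59* sqrt(2) / 12 + 73133 / 3420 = 28.34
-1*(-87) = 87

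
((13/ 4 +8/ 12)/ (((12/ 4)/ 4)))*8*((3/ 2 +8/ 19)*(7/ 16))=35.11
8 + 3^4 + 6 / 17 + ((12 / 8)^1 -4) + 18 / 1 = 3565 / 34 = 104.85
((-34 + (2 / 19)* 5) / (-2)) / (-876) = -53 / 2774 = -0.02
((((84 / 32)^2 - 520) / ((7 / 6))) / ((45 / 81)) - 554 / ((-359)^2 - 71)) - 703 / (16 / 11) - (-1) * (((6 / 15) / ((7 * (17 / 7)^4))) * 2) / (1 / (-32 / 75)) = -115219351419215801 / 90370056084000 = -1274.97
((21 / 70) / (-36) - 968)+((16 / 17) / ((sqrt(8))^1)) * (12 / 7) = -116161 / 120+48 * sqrt(2) / 119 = -967.44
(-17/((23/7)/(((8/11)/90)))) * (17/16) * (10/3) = -2023/13662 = -0.15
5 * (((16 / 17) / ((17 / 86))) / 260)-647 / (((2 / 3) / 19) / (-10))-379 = 184016.09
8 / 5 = 1.60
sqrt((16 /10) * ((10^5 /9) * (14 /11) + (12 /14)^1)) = 4 * sqrt(1886614345) /1155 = 150.42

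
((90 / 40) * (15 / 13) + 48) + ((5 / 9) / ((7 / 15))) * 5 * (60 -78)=-20583 / 364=-56.55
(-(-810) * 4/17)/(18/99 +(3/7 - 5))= -124740/2873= -43.42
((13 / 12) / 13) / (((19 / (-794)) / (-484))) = 96074 / 57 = 1685.51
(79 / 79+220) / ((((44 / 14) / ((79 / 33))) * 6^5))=122213 / 5645376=0.02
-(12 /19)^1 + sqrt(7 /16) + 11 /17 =5 /323 + sqrt(7) /4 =0.68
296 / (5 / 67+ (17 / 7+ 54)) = 34706 / 6625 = 5.24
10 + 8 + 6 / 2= 21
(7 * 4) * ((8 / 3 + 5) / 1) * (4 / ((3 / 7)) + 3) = 23828 / 9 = 2647.56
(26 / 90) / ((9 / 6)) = 26 / 135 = 0.19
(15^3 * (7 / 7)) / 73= 3375 / 73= 46.23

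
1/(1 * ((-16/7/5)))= -35/16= -2.19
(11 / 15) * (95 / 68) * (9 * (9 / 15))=5.53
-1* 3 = -3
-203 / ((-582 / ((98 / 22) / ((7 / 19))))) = 4.22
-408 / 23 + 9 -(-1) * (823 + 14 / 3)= 56506 / 69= 818.93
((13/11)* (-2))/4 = -13/22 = -0.59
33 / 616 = 3 / 56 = 0.05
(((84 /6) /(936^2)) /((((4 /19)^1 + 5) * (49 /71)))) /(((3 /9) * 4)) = 0.00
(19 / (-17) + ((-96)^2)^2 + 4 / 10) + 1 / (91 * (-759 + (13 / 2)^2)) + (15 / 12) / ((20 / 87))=84934660.72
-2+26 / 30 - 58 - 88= -2207 / 15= -147.13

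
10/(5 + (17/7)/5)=1.82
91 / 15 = 6.07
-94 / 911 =-0.10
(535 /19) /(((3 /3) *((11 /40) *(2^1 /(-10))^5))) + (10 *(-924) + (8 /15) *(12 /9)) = -3096270512 /9405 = -329215.37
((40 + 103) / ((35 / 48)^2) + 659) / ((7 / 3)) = 3410241 / 8575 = 397.70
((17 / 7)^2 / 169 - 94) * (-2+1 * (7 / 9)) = 114.85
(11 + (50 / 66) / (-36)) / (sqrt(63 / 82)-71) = -37968173 / 245499606-13043 * sqrt(574) / 163666404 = -0.16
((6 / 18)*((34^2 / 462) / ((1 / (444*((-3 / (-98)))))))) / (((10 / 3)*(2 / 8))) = 13.60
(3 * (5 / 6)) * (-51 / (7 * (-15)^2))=-0.08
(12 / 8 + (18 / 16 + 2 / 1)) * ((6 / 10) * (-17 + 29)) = 333 / 10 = 33.30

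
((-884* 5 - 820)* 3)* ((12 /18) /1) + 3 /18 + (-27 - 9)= -63095 /6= -10515.83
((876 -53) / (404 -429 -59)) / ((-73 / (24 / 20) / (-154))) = -9053 / 365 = -24.80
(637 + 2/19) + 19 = 12466/19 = 656.11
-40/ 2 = -20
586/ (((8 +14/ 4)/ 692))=811024/ 23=35261.91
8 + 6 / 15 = 42 / 5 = 8.40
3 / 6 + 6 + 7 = 27 / 2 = 13.50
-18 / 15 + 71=349 / 5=69.80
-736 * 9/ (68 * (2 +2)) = -24.35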